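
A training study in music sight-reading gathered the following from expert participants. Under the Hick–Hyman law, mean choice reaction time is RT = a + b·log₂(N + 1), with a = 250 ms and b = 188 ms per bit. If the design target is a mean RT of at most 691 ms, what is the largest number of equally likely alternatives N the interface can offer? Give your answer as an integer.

Set 250 + 188·log₂(N + 1) ≤ 691.
log₂(N + 1) ≤ (691 − 250) / 188 = 2.3457.
N + 1 ≤ 2^2.3457 = 5.0831.
N ≤ 4.0831, so the largest integer N is 4.

4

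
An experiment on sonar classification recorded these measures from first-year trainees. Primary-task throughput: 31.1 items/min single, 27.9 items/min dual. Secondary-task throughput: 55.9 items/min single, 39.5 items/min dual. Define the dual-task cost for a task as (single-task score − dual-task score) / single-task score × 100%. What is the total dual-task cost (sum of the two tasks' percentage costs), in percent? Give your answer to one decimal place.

Primary cost = (31.1 − 27.9) / 31.1 × 100% = 10.2894%.
Secondary cost = (55.9 − 39.5) / 55.9 × 100% = 29.3381%.
Total = 10.2894% + 29.3381% = 39.6275% ≈ 39.6%.

39.6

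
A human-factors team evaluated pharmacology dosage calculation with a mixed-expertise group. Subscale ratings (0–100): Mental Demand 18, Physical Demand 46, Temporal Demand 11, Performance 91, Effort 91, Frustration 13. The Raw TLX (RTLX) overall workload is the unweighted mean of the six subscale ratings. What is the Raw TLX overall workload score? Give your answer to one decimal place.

Sum of ratings = 18 + 46 + 11 + 91 + 91 + 13 = 270.
RTLX = 270 / 6 = 45.0000 ≈ 45.0.

45.0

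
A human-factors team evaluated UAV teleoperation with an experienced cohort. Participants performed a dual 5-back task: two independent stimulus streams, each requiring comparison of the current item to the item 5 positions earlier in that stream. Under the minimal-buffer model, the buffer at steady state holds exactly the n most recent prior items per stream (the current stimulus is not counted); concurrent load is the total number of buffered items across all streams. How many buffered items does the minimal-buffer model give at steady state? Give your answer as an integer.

Each stream's buffer holds its 5 most recent prior items.
Two independent streams: 2 × 5 = 10 buffered items at steady state.

10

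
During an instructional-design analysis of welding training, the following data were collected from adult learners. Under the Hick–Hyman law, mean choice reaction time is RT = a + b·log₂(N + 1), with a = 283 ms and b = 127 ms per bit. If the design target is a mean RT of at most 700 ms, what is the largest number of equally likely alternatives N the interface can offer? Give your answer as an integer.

8

Set 283 + 127·log₂(N + 1) ≤ 700.
log₂(N + 1) ≤ (700 − 283) / 127 = 3.2835.
N + 1 ≤ 2^3.2835 = 9.7372.
N ≤ 8.7372, so the largest integer N is 8.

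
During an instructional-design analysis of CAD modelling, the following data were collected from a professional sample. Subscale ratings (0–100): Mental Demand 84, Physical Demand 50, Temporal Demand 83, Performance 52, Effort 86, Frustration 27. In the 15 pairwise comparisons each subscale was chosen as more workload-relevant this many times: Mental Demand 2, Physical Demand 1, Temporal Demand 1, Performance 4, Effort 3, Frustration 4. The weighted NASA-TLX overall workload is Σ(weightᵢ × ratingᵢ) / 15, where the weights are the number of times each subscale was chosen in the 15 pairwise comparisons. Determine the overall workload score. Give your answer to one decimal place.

58.3

The tallies are the weights (they sum to 15).
Weighted sum = 2·84 + 1·50 + 1·83 + 4·52 + 3·86 + 4·27
            = 168 + 50 + 83 + 208 + 258 + 108 = 875.
Overall workload = 875 / 15 = 58.3333 ≈ 58.3.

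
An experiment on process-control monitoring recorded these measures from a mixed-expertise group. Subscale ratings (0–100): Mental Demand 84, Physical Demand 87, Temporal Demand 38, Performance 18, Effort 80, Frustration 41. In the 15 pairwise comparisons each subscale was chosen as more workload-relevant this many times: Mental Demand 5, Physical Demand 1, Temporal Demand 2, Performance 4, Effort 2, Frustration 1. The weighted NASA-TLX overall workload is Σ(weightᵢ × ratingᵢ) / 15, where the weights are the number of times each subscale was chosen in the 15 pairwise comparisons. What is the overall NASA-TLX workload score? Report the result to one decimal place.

The tallies are the weights (they sum to 15).
Weighted sum = 5·84 + 1·87 + 2·38 + 4·18 + 2·80 + 1·41
            = 420 + 87 + 76 + 72 + 160 + 41 = 856.
Overall workload = 856 / 15 = 57.0667 ≈ 57.1.

57.1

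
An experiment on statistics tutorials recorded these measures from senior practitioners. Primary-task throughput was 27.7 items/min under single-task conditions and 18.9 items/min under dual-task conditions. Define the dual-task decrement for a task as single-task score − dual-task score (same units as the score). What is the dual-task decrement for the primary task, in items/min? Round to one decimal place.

Decrement = 27.7 − 18.9 = 8.8000 items/min ≈ 8.8 items/min.

8.8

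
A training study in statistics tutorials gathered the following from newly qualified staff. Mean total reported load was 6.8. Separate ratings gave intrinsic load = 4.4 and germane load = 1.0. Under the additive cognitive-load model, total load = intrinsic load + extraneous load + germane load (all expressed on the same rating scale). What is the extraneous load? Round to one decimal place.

extraneous load = total − intrinsic − germane
             = 6.8 − 4.4 − 1.0 = 1.4.

1.4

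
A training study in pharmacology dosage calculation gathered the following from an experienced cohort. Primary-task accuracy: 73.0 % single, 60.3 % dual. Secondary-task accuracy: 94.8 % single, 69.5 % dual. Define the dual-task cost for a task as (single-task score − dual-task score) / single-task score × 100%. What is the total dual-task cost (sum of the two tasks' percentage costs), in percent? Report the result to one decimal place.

Primary cost = (73.0 − 60.3) / 73.0 × 100% = 17.3973%.
Secondary cost = (94.8 − 69.5) / 94.8 × 100% = 26.6878%.
Total = 17.3973% + 26.6878% = 44.0851% ≈ 44.1%.

44.1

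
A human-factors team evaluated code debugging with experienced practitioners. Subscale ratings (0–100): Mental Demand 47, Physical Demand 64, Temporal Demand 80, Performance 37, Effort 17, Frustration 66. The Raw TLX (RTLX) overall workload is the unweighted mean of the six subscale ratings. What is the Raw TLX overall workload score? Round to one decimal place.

51.8

Sum of ratings = 47 + 64 + 80 + 37 + 17 + 66 = 311.
RTLX = 311 / 6 = 51.8333 ≈ 51.8.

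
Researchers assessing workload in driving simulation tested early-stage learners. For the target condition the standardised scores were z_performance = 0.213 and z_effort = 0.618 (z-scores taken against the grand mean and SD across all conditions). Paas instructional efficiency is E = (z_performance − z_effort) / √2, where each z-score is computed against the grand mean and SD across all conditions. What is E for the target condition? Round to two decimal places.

-0.29

z_P − z_E = 0.213 − 0.618 = -0.4050.
E = -0.4050 / √2 = -0.4050 / 1.41421 = -0.2864 ≈ -0.29.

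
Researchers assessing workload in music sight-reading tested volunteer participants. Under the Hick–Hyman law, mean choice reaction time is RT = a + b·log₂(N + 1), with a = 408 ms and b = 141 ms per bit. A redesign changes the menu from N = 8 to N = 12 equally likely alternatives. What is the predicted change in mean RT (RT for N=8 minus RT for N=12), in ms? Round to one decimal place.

RT(8) = 408 + 141·log₂(9) = 408 + 141·3.1699 = 854.9559 ms.
RT(12) = 408 + 141·log₂(13) = 408 + 141·3.7004 = 929.7564 ms.
Difference = 854.9559 − 929.7564 = -74.8005 ≈ -74.8 ms.

-74.8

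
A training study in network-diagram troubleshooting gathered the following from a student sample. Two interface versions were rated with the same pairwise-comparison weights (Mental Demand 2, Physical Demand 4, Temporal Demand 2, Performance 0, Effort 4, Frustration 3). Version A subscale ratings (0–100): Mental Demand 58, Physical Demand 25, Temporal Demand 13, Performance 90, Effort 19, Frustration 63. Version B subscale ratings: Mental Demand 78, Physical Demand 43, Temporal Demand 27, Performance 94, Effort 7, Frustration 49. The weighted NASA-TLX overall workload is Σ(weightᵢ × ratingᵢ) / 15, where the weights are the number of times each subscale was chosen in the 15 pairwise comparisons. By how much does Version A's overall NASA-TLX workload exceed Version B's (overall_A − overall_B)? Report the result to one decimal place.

-3.3

Version A weighted sum = 2·58 + 4·25 + 2·13 + 0·90 + 4·19 + 3·63 = 116 + 100 + 26 + 0 + 76 + 189 = 507; overall_A = 507/15 = 33.8000.
Version B weighted sum = 2·78 + 4·43 + 2·27 + 0·94 + 4·7 + 3·49 = 156 + 172 + 54 + 0 + 28 + 147 = 557; overall_B = 557/15 = 37.1333.
Difference = 33.8000 − 37.1333 = -3.3333 ≈ -3.3.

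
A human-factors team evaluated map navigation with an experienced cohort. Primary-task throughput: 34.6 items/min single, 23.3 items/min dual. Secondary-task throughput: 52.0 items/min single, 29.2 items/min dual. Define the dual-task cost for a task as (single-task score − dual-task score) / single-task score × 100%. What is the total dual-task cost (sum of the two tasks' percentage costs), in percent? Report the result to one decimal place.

76.5

Primary cost = (34.6 − 23.3) / 34.6 × 100% = 32.6590%.
Secondary cost = (52.0 − 29.2) / 52.0 × 100% = 43.8462%.
Total = 32.6590% + 43.8462% = 76.5052% ≈ 76.5%.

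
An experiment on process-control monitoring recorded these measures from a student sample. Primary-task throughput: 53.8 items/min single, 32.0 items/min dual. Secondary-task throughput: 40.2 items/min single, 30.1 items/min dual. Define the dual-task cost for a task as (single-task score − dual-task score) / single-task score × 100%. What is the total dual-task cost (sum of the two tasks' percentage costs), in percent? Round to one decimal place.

65.6

Primary cost = (53.8 − 32.0) / 53.8 × 100% = 40.5204%.
Secondary cost = (40.2 − 30.1) / 40.2 × 100% = 25.1244%.
Total = 40.5204% + 25.1244% = 65.6448% ≈ 65.6%.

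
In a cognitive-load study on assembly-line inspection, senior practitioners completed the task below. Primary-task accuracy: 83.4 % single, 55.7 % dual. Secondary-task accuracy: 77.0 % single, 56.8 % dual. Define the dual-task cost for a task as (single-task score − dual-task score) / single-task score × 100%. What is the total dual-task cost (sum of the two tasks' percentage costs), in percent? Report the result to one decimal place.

Primary cost = (83.4 − 55.7) / 83.4 × 100% = 33.2134%.
Secondary cost = (77.0 − 56.8) / 77.0 × 100% = 26.2338%.
Total = 33.2134% + 26.2338% = 59.4472% ≈ 59.4%.

59.4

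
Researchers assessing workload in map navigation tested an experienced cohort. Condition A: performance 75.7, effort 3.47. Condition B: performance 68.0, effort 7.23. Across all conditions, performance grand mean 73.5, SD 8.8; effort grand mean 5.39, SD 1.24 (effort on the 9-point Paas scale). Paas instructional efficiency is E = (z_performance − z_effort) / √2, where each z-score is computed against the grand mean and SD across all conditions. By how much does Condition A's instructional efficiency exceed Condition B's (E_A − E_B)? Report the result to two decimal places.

Condition A: z_P = (75.7 − 73.5)/8.8 = 0.2500; z_E = (3.47 − 5.39)/1.24 = -1.5484; E_A = (0.2500 − (-1.5484))/√2 = 1.2717.
Condition B: z_P = (68.0 − 73.5)/8.8 = -0.6250; z_E = (7.23 − 5.39)/1.24 = 1.4839; E_B = (-0.6250 − 1.4839)/√2 = -1.4912.
E_A − E_B = 1.2717 − (-1.4912) = 2.7629 ≈ 2.76.

2.76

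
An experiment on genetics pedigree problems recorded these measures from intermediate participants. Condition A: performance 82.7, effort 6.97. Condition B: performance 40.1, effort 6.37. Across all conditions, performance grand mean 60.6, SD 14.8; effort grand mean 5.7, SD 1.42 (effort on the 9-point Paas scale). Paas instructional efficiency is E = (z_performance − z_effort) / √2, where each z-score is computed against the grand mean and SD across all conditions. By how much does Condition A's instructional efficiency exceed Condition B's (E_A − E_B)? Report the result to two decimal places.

Condition A: z_P = (82.7 − 60.6)/14.8 = 1.4932; z_E = (6.97 − 5.7)/1.42 = 0.8944; E_A = (1.4932 − 0.8944)/√2 = 0.4234.
Condition B: z_P = (40.1 − 60.6)/14.8 = -1.3851; z_E = (6.37 − 5.7)/1.42 = 0.4718; E_B = (-1.3851 − 0.4718)/√2 = -1.3130.
E_A − E_B = 0.4234 − (-1.3130) = 1.7364 ≈ 1.74.

1.74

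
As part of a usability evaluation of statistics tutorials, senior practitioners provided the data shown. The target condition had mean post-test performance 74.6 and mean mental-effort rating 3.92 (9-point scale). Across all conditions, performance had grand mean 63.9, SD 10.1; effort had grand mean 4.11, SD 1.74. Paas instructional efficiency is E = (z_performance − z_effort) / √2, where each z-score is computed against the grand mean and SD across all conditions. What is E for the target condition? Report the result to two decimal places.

z_performance = (74.6 − 63.9) / 10.1 = 10.7000 / 10.1 = 1.0594.
z_effort = (3.92 − 4.11) / 1.74 = -0.1900 / 1.74 = -0.1092.
z_P − z_E = 1.0594 − (-0.1092) = 1.1686.
E = 1.1686 / √2 = 1.1686 / 1.41421 = 0.8263 ≈ 0.83.

0.83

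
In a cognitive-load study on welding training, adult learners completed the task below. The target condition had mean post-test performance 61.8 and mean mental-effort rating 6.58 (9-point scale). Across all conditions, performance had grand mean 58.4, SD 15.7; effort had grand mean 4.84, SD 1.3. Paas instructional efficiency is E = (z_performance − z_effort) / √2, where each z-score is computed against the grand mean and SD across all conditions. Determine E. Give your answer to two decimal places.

-0.79

z_performance = (61.8 − 58.4) / 15.7 = 3.4000 / 15.7 = 0.2166.
z_effort = (6.58 − 4.84) / 1.3 = 1.7400 / 1.3 = 1.3385.
z_P − z_E = 0.2166 − 1.3385 = -1.1219.
E = -1.1219 / √2 = -1.1219 / 1.41421 = -0.7933 ≈ -0.79.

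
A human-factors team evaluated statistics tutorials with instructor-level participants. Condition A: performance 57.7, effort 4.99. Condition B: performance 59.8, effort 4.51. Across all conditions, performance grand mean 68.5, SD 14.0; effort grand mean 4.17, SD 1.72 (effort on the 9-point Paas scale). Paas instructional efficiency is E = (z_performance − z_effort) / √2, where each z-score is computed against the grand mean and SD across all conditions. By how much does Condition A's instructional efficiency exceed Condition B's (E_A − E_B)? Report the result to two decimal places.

-0.30

Condition A: z_P = (57.7 − 68.5)/14.0 = -0.7714; z_E = (4.99 − 4.17)/1.72 = 0.4767; E_A = (-0.7714 − 0.4767)/√2 = -0.8825.
Condition B: z_P = (59.8 − 68.5)/14.0 = -0.6214; z_E = (4.51 − 4.17)/1.72 = 0.1977; E_B = (-0.6214 − 0.1977)/√2 = -0.5792.
E_A − E_B = -0.8825 − (-0.5792) = -0.3033 ≈ -0.30.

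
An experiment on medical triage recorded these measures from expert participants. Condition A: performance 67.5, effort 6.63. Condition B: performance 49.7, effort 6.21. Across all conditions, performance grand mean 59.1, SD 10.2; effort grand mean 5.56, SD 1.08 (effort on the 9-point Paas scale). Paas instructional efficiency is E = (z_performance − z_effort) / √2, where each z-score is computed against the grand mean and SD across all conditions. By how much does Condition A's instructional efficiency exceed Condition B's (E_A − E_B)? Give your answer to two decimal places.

0.96

Condition A: z_P = (67.5 − 59.1)/10.2 = 0.8235; z_E = (6.63 − 5.56)/1.08 = 0.9907; E_A = (0.8235 − 0.9907)/√2 = -0.1182.
Condition B: z_P = (49.7 − 59.1)/10.2 = -0.9216; z_E = (6.21 − 5.56)/1.08 = 0.6019; E_B = (-0.9216 − 0.6019)/√2 = -1.0773.
E_A − E_B = -0.1182 − (-1.0773) = 0.9591 ≈ 0.96.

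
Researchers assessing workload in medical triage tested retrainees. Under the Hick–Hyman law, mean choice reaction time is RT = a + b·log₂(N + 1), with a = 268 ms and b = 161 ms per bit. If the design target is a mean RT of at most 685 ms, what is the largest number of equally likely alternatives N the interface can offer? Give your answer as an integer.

5

Set 268 + 161·log₂(N + 1) ≤ 685.
log₂(N + 1) ≤ (685 − 268) / 161 = 2.5901.
N + 1 ≤ 2^2.5901 = 6.0214.
N ≤ 5.0214, so the largest integer N is 5.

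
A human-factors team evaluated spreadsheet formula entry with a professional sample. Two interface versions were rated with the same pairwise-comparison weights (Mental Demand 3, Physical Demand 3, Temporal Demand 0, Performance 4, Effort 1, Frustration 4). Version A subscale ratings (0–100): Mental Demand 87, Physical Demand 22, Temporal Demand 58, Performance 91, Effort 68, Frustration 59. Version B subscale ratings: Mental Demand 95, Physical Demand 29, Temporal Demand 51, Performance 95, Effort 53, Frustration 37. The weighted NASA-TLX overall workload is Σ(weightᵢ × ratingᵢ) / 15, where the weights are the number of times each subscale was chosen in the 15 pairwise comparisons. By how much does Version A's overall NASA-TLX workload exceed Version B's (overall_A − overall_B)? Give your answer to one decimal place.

Version A weighted sum = 3·87 + 3·22 + 0·58 + 4·91 + 1·68 + 4·59 = 261 + 66 + 0 + 364 + 68 + 236 = 995; overall_A = 995/15 = 66.3333.
Version B weighted sum = 3·95 + 3·29 + 0·51 + 4·95 + 1·53 + 4·37 = 285 + 87 + 0 + 380 + 53 + 148 = 953; overall_B = 953/15 = 63.5333.
Difference = 66.3333 − 63.5333 = 2.8000 ≈ 2.8.

2.8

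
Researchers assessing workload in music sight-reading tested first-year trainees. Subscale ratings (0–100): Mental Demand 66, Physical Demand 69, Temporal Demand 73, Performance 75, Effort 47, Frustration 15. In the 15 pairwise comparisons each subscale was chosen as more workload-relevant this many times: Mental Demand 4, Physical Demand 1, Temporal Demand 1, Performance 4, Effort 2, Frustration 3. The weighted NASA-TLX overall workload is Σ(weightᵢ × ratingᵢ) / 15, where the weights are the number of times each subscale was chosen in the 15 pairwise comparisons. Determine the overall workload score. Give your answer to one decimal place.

56.3

The tallies are the weights (they sum to 15).
Weighted sum = 4·66 + 1·69 + 1·73 + 4·75 + 2·47 + 3·15
            = 264 + 69 + 73 + 300 + 94 + 45 = 845.
Overall workload = 845 / 15 = 56.3333 ≈ 56.3.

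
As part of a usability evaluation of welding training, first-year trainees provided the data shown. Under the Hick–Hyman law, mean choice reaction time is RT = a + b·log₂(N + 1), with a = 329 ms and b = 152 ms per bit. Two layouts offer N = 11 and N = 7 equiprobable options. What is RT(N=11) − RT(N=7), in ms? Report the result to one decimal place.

88.9

RT(11) = 329 + 152·log₂(12) = 329 + 152·3.5850 = 873.9200 ms.
RT(7) = 329 + 152·log₂(8) = 329 + 152·3.0000 = 785.0000 ms.
Difference = 873.9200 − 785.0000 = 88.9200 ≈ 88.9 ms.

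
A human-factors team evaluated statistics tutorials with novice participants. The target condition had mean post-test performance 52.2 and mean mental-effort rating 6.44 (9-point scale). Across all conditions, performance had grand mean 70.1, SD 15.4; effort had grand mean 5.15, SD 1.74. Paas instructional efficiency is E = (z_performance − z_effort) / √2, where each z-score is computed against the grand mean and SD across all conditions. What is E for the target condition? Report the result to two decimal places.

z_performance = (52.2 − 70.1) / 15.4 = -17.9000 / 15.4 = -1.1623.
z_effort = (6.44 − 5.15) / 1.74 = 1.2900 / 1.74 = 0.7414.
z_P − z_E = -1.1623 − 0.7414 = -1.9037.
E = -1.9037 / √2 = -1.9037 / 1.41421 = -1.3461 ≈ -1.35.

-1.35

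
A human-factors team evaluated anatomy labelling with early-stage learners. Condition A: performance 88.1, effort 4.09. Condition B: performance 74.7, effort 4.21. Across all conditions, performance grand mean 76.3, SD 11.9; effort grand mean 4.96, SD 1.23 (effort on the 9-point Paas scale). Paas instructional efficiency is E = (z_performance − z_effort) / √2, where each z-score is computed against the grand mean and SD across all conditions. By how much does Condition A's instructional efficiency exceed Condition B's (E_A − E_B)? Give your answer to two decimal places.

Condition A: z_P = (88.1 − 76.3)/11.9 = 0.9916; z_E = (4.09 − 4.96)/1.23 = -0.7073; E_A = (0.9916 − (-0.7073))/√2 = 1.2013.
Condition B: z_P = (74.7 − 76.3)/11.9 = -0.1345; z_E = (4.21 − 4.96)/1.23 = -0.6098; E_B = (-0.1345 − (-0.6098))/√2 = 0.3361.
E_A − E_B = 1.2013 − 0.3361 = 0.8652 ≈ 0.87.

0.87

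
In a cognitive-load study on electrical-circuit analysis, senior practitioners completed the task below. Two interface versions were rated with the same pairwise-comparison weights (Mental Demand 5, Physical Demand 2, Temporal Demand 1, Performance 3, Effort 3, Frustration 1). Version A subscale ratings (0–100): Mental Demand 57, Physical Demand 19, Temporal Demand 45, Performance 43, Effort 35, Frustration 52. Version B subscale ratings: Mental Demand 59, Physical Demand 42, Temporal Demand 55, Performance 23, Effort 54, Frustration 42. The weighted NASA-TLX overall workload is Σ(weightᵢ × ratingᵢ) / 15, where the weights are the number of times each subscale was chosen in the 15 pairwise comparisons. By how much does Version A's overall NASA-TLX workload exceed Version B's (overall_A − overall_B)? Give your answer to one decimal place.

-3.5

Version A weighted sum = 5·57 + 2·19 + 1·45 + 3·43 + 3·35 + 1·52 = 285 + 38 + 45 + 129 + 105 + 52 = 654; overall_A = 654/15 = 43.6000.
Version B weighted sum = 5·59 + 2·42 + 1·55 + 3·23 + 3·54 + 1·42 = 295 + 84 + 55 + 69 + 162 + 42 = 707; overall_B = 707/15 = 47.1333.
Difference = 43.6000 − 47.1333 = -3.5333 ≈ -3.5.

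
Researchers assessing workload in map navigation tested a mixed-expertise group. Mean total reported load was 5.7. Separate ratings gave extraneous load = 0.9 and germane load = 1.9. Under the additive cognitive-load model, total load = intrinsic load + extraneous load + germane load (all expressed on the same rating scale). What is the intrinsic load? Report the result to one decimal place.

intrinsic load = total − extraneous − germane
             = 5.7 − 0.9 − 1.9 = 2.9.

2.9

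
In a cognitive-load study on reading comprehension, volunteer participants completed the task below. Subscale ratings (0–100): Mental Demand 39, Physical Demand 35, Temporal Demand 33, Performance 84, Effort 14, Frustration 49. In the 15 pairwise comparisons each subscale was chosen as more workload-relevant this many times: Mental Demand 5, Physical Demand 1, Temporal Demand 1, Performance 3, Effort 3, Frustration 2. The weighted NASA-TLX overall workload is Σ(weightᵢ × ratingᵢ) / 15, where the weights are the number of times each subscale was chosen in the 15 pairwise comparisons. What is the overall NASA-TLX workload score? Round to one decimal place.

The tallies are the weights (they sum to 15).
Weighted sum = 5·39 + 1·35 + 1·33 + 3·84 + 3·14 + 2·49
            = 195 + 35 + 33 + 252 + 42 + 98 = 655.
Overall workload = 655 / 15 = 43.6667 ≈ 43.7.

43.7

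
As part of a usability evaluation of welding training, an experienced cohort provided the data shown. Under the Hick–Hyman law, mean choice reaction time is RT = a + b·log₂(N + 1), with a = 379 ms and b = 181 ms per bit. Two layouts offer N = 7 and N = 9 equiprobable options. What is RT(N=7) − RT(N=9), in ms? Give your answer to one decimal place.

RT(7) = 379 + 181·log₂(8) = 379 + 181·3.0000 = 922.0000 ms.
RT(9) = 379 + 181·log₂(10) = 379 + 181·3.3219 = 980.2639 ms.
Difference = 922.0000 − 980.2639 = -58.2639 ≈ -58.3 ms.

-58.3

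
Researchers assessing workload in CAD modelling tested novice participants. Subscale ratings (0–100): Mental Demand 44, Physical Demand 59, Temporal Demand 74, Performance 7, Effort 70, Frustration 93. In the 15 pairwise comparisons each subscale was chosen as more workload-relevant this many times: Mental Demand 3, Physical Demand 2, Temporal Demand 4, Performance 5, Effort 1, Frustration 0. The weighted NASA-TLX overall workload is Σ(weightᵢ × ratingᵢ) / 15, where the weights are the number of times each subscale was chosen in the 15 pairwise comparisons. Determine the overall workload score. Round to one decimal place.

The tallies are the weights (they sum to 15).
Weighted sum = 3·44 + 2·59 + 4·74 + 5·7 + 1·70 + 0·93
            = 132 + 118 + 296 + 35 + 70 + 0 = 651.
Overall workload = 651 / 15 = 43.4000 ≈ 43.4.

43.4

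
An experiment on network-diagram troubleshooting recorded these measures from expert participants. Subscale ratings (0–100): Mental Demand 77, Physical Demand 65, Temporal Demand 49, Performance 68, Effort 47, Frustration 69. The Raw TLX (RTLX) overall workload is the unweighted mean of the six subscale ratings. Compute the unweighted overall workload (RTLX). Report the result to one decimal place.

Sum of ratings = 77 + 65 + 49 + 68 + 47 + 69 = 375.
RTLX = 375 / 6 = 62.5000 ≈ 62.5.

62.5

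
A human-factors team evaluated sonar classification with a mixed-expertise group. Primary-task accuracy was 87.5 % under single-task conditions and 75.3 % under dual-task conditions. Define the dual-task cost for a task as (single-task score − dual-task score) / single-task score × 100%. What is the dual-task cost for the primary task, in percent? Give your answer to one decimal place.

13.9

Cost = (87.5 − 75.3) / 87.5 × 100%
     = 12.2000 / 87.5 × 100% = 13.9429%.
≈ 13.9%.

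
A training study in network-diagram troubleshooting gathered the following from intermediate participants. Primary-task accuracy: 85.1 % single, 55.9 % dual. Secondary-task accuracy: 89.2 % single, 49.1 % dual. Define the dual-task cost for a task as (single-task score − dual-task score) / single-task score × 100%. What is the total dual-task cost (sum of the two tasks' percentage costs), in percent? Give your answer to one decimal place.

79.3

Primary cost = (85.1 − 55.9) / 85.1 × 100% = 34.3126%.
Secondary cost = (89.2 − 49.1) / 89.2 × 100% = 44.9552%.
Total = 34.3126% + 44.9552% = 79.2678% ≈ 79.3%.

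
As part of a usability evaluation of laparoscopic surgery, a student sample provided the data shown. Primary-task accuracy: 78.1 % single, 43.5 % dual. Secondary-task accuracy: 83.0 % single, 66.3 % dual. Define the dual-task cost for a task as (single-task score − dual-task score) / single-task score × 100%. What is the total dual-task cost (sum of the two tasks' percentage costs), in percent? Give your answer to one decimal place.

Primary cost = (78.1 − 43.5) / 78.1 × 100% = 44.3022%.
Secondary cost = (83.0 − 66.3) / 83.0 × 100% = 20.1205%.
Total = 44.3022% + 20.1205% = 64.4227% ≈ 64.4%.

64.4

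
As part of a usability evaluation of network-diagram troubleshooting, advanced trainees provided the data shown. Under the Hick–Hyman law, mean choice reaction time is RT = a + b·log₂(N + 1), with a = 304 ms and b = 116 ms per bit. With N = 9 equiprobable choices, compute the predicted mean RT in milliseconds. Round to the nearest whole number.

log₂(9 + 1) = log₂(10) = 3.3219.
RT = 304 + 116 × 3.3219 = 304 + 385.3404 = 689.3404 ms.
≈ 689 ms.

689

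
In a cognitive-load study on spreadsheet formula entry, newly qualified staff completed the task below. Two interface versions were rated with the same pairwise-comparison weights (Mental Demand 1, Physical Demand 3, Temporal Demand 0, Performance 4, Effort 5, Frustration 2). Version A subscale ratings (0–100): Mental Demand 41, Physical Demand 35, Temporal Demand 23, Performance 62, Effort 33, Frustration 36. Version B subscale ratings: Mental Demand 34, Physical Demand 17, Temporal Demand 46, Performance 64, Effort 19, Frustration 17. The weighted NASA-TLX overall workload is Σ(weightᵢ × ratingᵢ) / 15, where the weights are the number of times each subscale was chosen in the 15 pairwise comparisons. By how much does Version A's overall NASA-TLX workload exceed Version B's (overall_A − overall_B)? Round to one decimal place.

Version A weighted sum = 1·41 + 3·35 + 0·23 + 4·62 + 5·33 + 2·36 = 41 + 105 + 0 + 248 + 165 + 72 = 631; overall_A = 631/15 = 42.0667.
Version B weighted sum = 1·34 + 3·17 + 0·46 + 4·64 + 5·19 + 2·17 = 34 + 51 + 0 + 256 + 95 + 34 = 470; overall_B = 470/15 = 31.3333.
Difference = 42.0667 − 31.3333 = 10.7334 ≈ 10.7.

10.7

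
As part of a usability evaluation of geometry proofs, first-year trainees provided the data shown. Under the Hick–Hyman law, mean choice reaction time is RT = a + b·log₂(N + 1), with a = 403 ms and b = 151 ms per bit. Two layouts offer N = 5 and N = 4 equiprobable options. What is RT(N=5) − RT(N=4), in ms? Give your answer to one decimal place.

RT(5) = 403 + 151·log₂(6) = 403 + 151·2.5850 = 793.3350 ms.
RT(4) = 403 + 151·log₂(5) = 403 + 151·2.3219 = 753.6069 ms.
Difference = 793.3350 − 753.6069 = 39.7281 ≈ 39.7 ms.

39.7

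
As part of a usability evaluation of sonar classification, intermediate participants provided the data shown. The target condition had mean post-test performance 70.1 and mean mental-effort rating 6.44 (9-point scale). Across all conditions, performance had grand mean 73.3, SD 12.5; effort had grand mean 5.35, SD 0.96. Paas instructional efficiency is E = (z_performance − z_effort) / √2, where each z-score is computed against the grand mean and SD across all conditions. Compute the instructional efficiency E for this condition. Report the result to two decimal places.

z_performance = (70.1 − 73.3) / 12.5 = -3.2000 / 12.5 = -0.2560.
z_effort = (6.44 − 5.35) / 0.96 = 1.0900 / 0.96 = 1.1354.
z_P − z_E = -0.2560 − 1.1354 = -1.3914.
E = -1.3914 / √2 = -1.3914 / 1.41421 = -0.9839 ≈ -0.98.

-0.98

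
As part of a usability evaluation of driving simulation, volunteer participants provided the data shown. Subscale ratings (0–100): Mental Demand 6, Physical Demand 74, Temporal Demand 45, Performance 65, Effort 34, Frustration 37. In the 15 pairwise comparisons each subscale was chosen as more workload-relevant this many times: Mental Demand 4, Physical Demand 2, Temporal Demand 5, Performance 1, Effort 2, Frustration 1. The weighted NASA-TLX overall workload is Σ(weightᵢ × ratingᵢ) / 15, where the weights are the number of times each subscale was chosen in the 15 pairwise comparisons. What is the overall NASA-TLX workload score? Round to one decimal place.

37.8

The tallies are the weights (they sum to 15).
Weighted sum = 4·6 + 2·74 + 5·45 + 1·65 + 2·34 + 1·37
            = 24 + 148 + 225 + 65 + 68 + 37 = 567.
Overall workload = 567 / 15 = 37.8000 ≈ 37.8.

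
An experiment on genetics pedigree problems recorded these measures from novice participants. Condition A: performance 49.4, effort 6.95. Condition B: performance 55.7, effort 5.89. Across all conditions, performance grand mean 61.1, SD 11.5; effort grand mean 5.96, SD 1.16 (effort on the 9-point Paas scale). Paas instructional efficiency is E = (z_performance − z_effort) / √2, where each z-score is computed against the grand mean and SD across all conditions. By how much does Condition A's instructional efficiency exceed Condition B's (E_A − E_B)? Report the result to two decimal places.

Condition A: z_P = (49.4 − 61.1)/11.5 = -1.0174; z_E = (6.95 − 5.96)/1.16 = 0.8534; E_A = (-1.0174 − 0.8534)/√2 = -1.3229.
Condition B: z_P = (55.7 − 61.1)/11.5 = -0.4696; z_E = (5.89 − 5.96)/1.16 = -0.0603; E_B = (-0.4696 − (-0.0603))/√2 = -0.2894.
E_A − E_B = -1.3229 − (-0.2894) = -1.0335 ≈ -1.03.

-1.03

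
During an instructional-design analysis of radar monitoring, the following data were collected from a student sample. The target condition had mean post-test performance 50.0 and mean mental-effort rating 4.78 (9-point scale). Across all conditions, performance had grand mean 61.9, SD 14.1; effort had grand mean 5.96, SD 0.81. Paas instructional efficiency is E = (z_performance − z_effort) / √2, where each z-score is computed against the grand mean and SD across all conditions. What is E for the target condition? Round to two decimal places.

0.43

z_performance = (50.0 − 61.9) / 14.1 = -11.9000 / 14.1 = -0.8440.
z_effort = (4.78 − 5.96) / 0.81 = -1.1800 / 0.81 = -1.4568.
z_P − z_E = -0.8440 − (-1.4568) = 0.6128.
E = 0.6128 / √2 = 0.6128 / 1.41421 = 0.4333 ≈ 0.43.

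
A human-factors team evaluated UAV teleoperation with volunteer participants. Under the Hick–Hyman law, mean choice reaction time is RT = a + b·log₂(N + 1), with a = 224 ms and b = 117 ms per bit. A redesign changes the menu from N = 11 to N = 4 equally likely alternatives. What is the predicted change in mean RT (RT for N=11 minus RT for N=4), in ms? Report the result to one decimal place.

147.8

RT(11) = 224 + 117·log₂(12) = 224 + 117·3.5850 = 643.4450 ms.
RT(4) = 224 + 117·log₂(5) = 224 + 117·2.3219 = 495.6623 ms.
Difference = 643.4450 − 495.6623 = 147.7827 ≈ 147.8 ms.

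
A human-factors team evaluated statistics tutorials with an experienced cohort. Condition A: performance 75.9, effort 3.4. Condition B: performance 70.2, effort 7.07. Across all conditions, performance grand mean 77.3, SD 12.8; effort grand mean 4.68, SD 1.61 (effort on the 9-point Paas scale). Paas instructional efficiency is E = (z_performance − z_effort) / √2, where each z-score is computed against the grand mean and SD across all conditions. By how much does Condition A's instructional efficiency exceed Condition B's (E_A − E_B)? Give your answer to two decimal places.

1.93

Condition A: z_P = (75.9 − 77.3)/12.8 = -0.1094; z_E = (3.4 − 4.68)/1.61 = -0.7950; E_A = (-0.1094 − (-0.7950))/√2 = 0.4848.
Condition B: z_P = (70.2 − 77.3)/12.8 = -0.5547; z_E = (7.07 − 4.68)/1.61 = 1.4845; E_B = (-0.5547 − 1.4845)/√2 = -1.4419.
E_A − E_B = 0.4848 − (-1.4419) = 1.9267 ≈ 1.93.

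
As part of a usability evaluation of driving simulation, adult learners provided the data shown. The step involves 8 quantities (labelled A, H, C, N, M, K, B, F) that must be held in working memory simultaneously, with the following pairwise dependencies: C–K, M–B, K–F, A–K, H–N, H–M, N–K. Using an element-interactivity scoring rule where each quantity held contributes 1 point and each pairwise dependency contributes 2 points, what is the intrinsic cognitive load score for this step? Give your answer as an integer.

Count of quantities held simultaneously: 8.
Count of pairwise dependencies listed: 7.
Element contribution: 8 × 1 = 8.
Interaction contribution: 7 × 2 = 14.
Intrinsic load = 8 + 14 = 22.

22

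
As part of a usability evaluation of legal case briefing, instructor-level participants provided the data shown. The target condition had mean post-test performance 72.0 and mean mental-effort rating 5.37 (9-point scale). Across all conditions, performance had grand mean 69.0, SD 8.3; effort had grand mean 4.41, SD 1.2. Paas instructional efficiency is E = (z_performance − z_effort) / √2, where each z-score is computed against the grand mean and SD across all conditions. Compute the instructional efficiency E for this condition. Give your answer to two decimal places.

-0.31

z_performance = (72.0 − 69.0) / 8.3 = 3.0000 / 8.3 = 0.3614.
z_effort = (5.37 − 4.41) / 1.2 = 0.9600 / 1.2 = 0.8000.
z_P − z_E = 0.3614 − 0.8000 = -0.4386.
E = -0.4386 / √2 = -0.4386 / 1.41421 = -0.3101 ≈ -0.31.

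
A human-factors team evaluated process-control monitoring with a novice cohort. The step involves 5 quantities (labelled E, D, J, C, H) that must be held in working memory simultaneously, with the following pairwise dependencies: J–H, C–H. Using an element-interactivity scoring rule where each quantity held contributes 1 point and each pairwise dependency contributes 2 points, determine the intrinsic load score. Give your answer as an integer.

9

Count of quantities held simultaneously: 5.
Count of pairwise dependencies listed: 2.
Element contribution: 5 × 1 = 5.
Interaction contribution: 2 × 2 = 4.
Intrinsic load = 5 + 4 = 9.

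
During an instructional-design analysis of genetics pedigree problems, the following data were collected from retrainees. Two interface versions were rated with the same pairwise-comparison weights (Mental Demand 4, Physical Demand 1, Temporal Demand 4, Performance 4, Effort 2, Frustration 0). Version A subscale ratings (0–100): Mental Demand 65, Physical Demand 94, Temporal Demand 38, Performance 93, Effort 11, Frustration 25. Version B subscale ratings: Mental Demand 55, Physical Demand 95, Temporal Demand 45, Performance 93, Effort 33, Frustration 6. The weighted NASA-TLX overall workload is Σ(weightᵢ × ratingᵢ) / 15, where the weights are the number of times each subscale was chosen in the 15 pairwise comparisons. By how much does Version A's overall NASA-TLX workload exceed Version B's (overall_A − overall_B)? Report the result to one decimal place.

-2.2

Version A weighted sum = 4·65 + 1·94 + 4·38 + 4·93 + 2·11 + 0·25 = 260 + 94 + 152 + 372 + 22 + 0 = 900; overall_A = 900/15 = 60.0000.
Version B weighted sum = 4·55 + 1·95 + 4·45 + 4·93 + 2·33 + 0·6 = 220 + 95 + 180 + 372 + 66 + 0 = 933; overall_B = 933/15 = 62.2000.
Difference = 60.0000 − 62.2000 = -2.2000 ≈ -2.2.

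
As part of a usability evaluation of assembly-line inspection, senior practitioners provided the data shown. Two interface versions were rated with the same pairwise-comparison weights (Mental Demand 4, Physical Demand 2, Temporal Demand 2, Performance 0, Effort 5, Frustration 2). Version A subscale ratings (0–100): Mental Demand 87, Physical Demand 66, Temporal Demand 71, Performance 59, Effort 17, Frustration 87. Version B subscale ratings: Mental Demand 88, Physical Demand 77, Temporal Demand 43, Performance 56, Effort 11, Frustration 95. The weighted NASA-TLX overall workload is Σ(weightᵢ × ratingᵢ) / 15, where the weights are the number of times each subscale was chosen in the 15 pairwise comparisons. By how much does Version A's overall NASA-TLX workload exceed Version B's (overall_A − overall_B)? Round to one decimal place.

2.9

Version A weighted sum = 4·87 + 2·66 + 2·71 + 0·59 + 5·17 + 2·87 = 348 + 132 + 142 + 0 + 85 + 174 = 881; overall_A = 881/15 = 58.7333.
Version B weighted sum = 4·88 + 2·77 + 2·43 + 0·56 + 5·11 + 2·95 = 352 + 154 + 86 + 0 + 55 + 190 = 837; overall_B = 837/15 = 55.8000.
Difference = 58.7333 − 55.8000 = 2.9333 ≈ 2.9.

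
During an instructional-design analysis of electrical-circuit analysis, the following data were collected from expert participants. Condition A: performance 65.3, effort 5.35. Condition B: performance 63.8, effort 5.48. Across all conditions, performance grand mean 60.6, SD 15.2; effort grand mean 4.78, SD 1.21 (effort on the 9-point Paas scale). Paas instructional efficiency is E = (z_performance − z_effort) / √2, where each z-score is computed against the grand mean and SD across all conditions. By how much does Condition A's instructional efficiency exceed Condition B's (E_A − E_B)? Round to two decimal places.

0.15

Condition A: z_P = (65.3 − 60.6)/15.2 = 0.3092; z_E = (5.35 − 4.78)/1.21 = 0.4711; E_A = (0.3092 − 0.4711)/√2 = -0.1145.
Condition B: z_P = (63.8 − 60.6)/15.2 = 0.2105; z_E = (5.48 − 4.78)/1.21 = 0.5785; E_B = (0.2105 − 0.5785)/√2 = -0.2602.
E_A − E_B = -0.1145 − (-0.2602) = 0.1457 ≈ 0.15.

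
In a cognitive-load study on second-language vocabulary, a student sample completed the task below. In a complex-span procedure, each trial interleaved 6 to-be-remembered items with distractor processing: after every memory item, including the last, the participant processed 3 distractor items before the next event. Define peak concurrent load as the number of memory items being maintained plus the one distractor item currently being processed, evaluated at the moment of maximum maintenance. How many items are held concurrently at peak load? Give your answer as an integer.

Maintenance is greatest during the distractor(s) after memory item 6: all 6 memory items are being held.
One distractor item is concurrently being processed.
Peak concurrent load = 6 + 1 = 7 items.

7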